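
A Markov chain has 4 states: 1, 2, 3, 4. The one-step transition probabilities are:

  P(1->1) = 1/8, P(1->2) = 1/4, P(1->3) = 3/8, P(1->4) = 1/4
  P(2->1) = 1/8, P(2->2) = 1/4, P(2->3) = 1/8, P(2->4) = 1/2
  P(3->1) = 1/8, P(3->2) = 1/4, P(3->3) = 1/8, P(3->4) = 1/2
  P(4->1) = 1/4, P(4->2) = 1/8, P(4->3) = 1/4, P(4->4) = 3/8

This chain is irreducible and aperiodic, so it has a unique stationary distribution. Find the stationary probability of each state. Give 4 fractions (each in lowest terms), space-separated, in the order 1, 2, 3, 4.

Answer: 13/74 59/296 65/296 15/37

Derivation:
The stationary distribution satisfies pi = pi * P, i.e.:
  pi_1 = 1/8*pi_1 + 1/8*pi_2 + 1/8*pi_3 + 1/4*pi_4
  pi_2 = 1/4*pi_1 + 1/4*pi_2 + 1/4*pi_3 + 1/8*pi_4
  pi_3 = 3/8*pi_1 + 1/8*pi_2 + 1/8*pi_3 + 1/4*pi_4
  pi_4 = 1/4*pi_1 + 1/2*pi_2 + 1/2*pi_3 + 3/8*pi_4
with normalization: pi_1 + pi_2 + pi_3 + pi_4 = 1.

Using the first 3 balance equations plus normalization, the linear system A*pi = b is:
  [-7/8, 1/8, 1/8, 1/4] . pi = 0
  [1/4, -3/4, 1/4, 1/8] . pi = 0
  [3/8, 1/8, -7/8, 1/4] . pi = 0
  [1, 1, 1, 1] . pi = 1

Solving yields:
  pi_1 = 13/74
  pi_2 = 59/296
  pi_3 = 65/296
  pi_4 = 15/37

Verification (pi * P):
  13/74*1/8 + 59/296*1/8 + 65/296*1/8 + 15/37*1/4 = 13/74 = pi_1  (ok)
  13/74*1/4 + 59/296*1/4 + 65/296*1/4 + 15/37*1/8 = 59/296 = pi_2  (ok)
  13/74*3/8 + 59/296*1/8 + 65/296*1/8 + 15/37*1/4 = 65/296 = pi_3  (ok)
  13/74*1/4 + 59/296*1/2 + 65/296*1/2 + 15/37*3/8 = 15/37 = pi_4  (ok)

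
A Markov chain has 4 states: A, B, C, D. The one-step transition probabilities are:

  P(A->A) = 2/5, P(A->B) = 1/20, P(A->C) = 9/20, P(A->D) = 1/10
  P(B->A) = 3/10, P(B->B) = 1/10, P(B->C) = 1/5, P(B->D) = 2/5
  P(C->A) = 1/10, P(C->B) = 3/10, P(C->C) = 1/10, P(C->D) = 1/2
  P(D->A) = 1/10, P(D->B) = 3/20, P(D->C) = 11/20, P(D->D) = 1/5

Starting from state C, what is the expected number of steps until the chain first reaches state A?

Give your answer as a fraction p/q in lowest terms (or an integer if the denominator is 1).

Answer: 206/29

Derivation:
Let h_i = expected steps to first reach A from state i.
Boundary: h_A = 0.
First-step equations for the other states:
  h_B = 1 + 3/10*h_A + 1/10*h_B + 1/5*h_C + 2/5*h_D
  h_C = 1 + 1/10*h_A + 3/10*h_B + 1/10*h_C + 1/2*h_D
  h_D = 1 + 1/10*h_A + 3/20*h_B + 11/20*h_C + 1/5*h_D

Substituting h_A = 0 and rearranging gives the linear system (I - Q) h = 1:
  [9/10, -1/5, -2/5] . (h_B, h_C, h_D) = 1
  [-3/10, 9/10, -1/2] . (h_B, h_C, h_D) = 1
  [-3/20, -11/20, 4/5] . (h_B, h_C, h_D) = 1

Solving yields:
  h_B = 514/87
  h_C = 206/29
  h_D = 210/29

Starting state is C, so the expected hitting time is h_C = 206/29.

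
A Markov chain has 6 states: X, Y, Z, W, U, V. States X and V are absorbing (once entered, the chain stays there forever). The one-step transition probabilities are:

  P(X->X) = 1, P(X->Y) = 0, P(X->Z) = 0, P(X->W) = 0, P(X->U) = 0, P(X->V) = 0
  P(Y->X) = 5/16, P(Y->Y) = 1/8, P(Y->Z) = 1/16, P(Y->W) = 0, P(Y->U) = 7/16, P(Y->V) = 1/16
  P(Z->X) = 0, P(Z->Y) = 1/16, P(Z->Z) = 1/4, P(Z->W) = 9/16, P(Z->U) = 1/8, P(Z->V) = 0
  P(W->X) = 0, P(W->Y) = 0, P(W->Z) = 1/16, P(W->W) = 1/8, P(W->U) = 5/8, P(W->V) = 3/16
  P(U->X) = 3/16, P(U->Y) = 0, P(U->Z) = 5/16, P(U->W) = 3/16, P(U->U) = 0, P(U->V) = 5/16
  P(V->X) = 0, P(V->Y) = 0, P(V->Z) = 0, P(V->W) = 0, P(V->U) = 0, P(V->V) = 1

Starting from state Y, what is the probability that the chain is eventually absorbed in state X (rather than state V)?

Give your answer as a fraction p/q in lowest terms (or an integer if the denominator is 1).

Answer: 11633/21527

Derivation:
Let a_i = P(absorbed in X | start in state i).
Boundary conditions: a_X = 1, a_V = 0.
For each transient state i, a_i = sum_j P(i->j) * a_j:
  a_Y = 5/16*a_X + 1/8*a_Y + 1/16*a_Z + 0*a_W + 7/16*a_U + 1/16*a_V
  a_Z = 0*a_X + 1/16*a_Y + 1/4*a_Z + 9/16*a_W + 1/8*a_U + 0*a_V
  a_W = 0*a_X + 0*a_Y + 1/16*a_Z + 1/8*a_W + 5/8*a_U + 3/16*a_V
  a_U = 3/16*a_X + 0*a_Y + 5/16*a_Z + 3/16*a_W + 0*a_U + 5/16*a_V

Substituting a_X = 1 and a_V = 0, rearrange to (I - Q) a = r where r[i] = P(i -> X):
  [7/8, -1/16, 0, -7/16] . (a_Y, a_Z, a_W, a_U) = 5/16
  [-1/16, 3/4, -9/16, -1/8] . (a_Y, a_Z, a_W, a_U) = 0
  [0, -1/16, 7/8, -5/8] . (a_Y, a_Z, a_W, a_U) = 0
  [0, -5/16, -3/16, 1] . (a_Y, a_Z, a_W, a_U) = 3/16

Solving yields:
  a_Y = 11633/21527
  a_Z = 6220/21527
  a_W = 495/1957
  a_U = 7001/21527

Starting state is Y, so the absorption probability is a_Y = 11633/21527.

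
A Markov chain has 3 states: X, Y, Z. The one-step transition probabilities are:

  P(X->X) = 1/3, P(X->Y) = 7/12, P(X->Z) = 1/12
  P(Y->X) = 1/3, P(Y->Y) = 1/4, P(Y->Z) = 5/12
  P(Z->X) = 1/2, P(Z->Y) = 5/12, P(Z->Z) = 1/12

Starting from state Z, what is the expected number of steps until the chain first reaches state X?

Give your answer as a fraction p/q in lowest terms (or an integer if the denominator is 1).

Let h_i = expected steps to first reach X from state i.
Boundary: h_X = 0.
First-step equations for the other states:
  h_Y = 1 + 1/3*h_X + 1/4*h_Y + 5/12*h_Z
  h_Z = 1 + 1/2*h_X + 5/12*h_Y + 1/12*h_Z

Substituting h_X = 0 and rearranging gives the linear system (I - Q) h = 1:
  [3/4, -5/12] . (h_Y, h_Z) = 1
  [-5/12, 11/12] . (h_Y, h_Z) = 1

Solving yields:
  h_Y = 96/37
  h_Z = 84/37

Starting state is Z, so the expected hitting time is h_Z = 84/37.

Answer: 84/37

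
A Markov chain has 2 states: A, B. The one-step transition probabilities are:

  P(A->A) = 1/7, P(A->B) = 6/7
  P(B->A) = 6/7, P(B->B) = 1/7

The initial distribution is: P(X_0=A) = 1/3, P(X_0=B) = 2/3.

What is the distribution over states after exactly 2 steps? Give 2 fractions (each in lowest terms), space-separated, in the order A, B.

Propagating the distribution step by step (d_{t+1} = d_t * P):
d_0 = (A=1/3, B=2/3)
  d_1[A] = 1/3*1/7 + 2/3*6/7 = 13/21
  d_1[B] = 1/3*6/7 + 2/3*1/7 = 8/21
d_1 = (A=13/21, B=8/21)
  d_2[A] = 13/21*1/7 + 8/21*6/7 = 61/147
  d_2[B] = 13/21*6/7 + 8/21*1/7 = 86/147
d_2 = (A=61/147, B=86/147)

Answer: 61/147 86/147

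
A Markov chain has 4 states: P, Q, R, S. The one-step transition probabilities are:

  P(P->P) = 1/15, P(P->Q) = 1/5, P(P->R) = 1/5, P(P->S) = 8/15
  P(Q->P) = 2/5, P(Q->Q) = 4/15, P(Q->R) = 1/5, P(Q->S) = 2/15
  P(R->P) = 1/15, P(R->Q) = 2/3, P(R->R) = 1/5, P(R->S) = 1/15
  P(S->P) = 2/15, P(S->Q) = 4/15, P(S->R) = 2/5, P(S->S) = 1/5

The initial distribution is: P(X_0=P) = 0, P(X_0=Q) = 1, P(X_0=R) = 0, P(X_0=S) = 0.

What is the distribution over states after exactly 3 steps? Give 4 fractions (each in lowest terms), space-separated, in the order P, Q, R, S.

Propagating the distribution step by step (d_{t+1} = d_t * P):
d_0 = (P=0, Q=1, R=0, S=0)
  d_1[P] = 0*1/15 + 1*2/5 + 0*1/15 + 0*2/15 = 2/5
  d_1[Q] = 0*1/5 + 1*4/15 + 0*2/3 + 0*4/15 = 4/15
  d_1[R] = 0*1/5 + 1*1/5 + 0*1/5 + 0*2/5 = 1/5
  d_1[S] = 0*8/15 + 1*2/15 + 0*1/15 + 0*1/5 = 2/15
d_1 = (P=2/5, Q=4/15, R=1/5, S=2/15)
  d_2[P] = 2/5*1/15 + 4/15*2/5 + 1/5*1/15 + 2/15*2/15 = 37/225
  d_2[Q] = 2/5*1/5 + 4/15*4/15 + 1/5*2/3 + 2/15*4/15 = 8/25
  d_2[R] = 2/5*1/5 + 4/15*1/5 + 1/5*1/5 + 2/15*2/5 = 17/75
  d_2[S] = 2/5*8/15 + 4/15*2/15 + 1/5*1/15 + 2/15*1/5 = 13/45
d_2 = (P=37/225, Q=8/25, R=17/75, S=13/45)
  d_3[P] = 37/225*1/15 + 8/25*2/5 + 17/75*1/15 + 13/45*2/15 = 26/135
  d_3[Q] = 37/225*1/5 + 8/25*4/15 + 17/75*2/3 + 13/45*4/15 = 1169/3375
  d_3[R] = 37/225*1/5 + 8/25*1/5 + 17/75*1/5 + 13/45*2/5 = 58/225
  d_3[S] = 37/225*8/15 + 8/25*2/15 + 17/75*1/15 + 13/45*1/5 = 686/3375
d_3 = (P=26/135, Q=1169/3375, R=58/225, S=686/3375)

Answer: 26/135 1169/3375 58/225 686/3375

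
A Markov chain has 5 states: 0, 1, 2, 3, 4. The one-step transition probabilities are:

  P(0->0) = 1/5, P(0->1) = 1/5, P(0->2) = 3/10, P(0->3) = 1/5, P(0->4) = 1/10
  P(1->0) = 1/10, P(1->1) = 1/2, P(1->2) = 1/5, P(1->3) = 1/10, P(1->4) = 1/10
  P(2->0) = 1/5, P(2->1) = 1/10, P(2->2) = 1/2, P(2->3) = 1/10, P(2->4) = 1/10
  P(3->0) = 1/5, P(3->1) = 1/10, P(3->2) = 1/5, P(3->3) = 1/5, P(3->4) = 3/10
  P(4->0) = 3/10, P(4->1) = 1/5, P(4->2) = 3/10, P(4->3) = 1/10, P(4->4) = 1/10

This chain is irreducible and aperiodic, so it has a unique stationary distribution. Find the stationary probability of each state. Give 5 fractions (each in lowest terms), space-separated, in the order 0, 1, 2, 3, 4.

Answer: 209/1096 1203/5480 907/2740 145/1096 693/5480

Derivation:
The stationary distribution satisfies pi = pi * P, i.e.:
  pi_0 = 1/5*pi_0 + 1/10*pi_1 + 1/5*pi_2 + 1/5*pi_3 + 3/10*pi_4
  pi_1 = 1/5*pi_0 + 1/2*pi_1 + 1/10*pi_2 + 1/10*pi_3 + 1/5*pi_4
  pi_2 = 3/10*pi_0 + 1/5*pi_1 + 1/2*pi_2 + 1/5*pi_3 + 3/10*pi_4
  pi_3 = 1/5*pi_0 + 1/10*pi_1 + 1/10*pi_2 + 1/5*pi_3 + 1/10*pi_4
  pi_4 = 1/10*pi_0 + 1/10*pi_1 + 1/10*pi_2 + 3/10*pi_3 + 1/10*pi_4
with normalization: pi_0 + pi_1 + pi_2 + pi_3 + pi_4 = 1.

Using the first 4 balance equations plus normalization, the linear system A*pi = b is:
  [-4/5, 1/10, 1/5, 1/5, 3/10] . pi = 0
  [1/5, -1/2, 1/10, 1/10, 1/5] . pi = 0
  [3/10, 1/5, -1/2, 1/5, 3/10] . pi = 0
  [1/5, 1/10, 1/10, -4/5, 1/10] . pi = 0
  [1, 1, 1, 1, 1] . pi = 1

Solving yields:
  pi_0 = 209/1096
  pi_1 = 1203/5480
  pi_2 = 907/2740
  pi_3 = 145/1096
  pi_4 = 693/5480

Verification (pi * P):
  209/1096*1/5 + 1203/5480*1/10 + 907/2740*1/5 + 145/1096*1/5 + 693/5480*3/10 = 209/1096 = pi_0  (ok)
  209/1096*1/5 + 1203/5480*1/2 + 907/2740*1/10 + 145/1096*1/10 + 693/5480*1/5 = 1203/5480 = pi_1  (ok)
  209/1096*3/10 + 1203/5480*1/5 + 907/2740*1/2 + 145/1096*1/5 + 693/5480*3/10 = 907/2740 = pi_2  (ok)
  209/1096*1/5 + 1203/5480*1/10 + 907/2740*1/10 + 145/1096*1/5 + 693/5480*1/10 = 145/1096 = pi_3  (ok)
  209/1096*1/10 + 1203/5480*1/10 + 907/2740*1/10 + 145/1096*3/10 + 693/5480*1/10 = 693/5480 = pi_4  (ok)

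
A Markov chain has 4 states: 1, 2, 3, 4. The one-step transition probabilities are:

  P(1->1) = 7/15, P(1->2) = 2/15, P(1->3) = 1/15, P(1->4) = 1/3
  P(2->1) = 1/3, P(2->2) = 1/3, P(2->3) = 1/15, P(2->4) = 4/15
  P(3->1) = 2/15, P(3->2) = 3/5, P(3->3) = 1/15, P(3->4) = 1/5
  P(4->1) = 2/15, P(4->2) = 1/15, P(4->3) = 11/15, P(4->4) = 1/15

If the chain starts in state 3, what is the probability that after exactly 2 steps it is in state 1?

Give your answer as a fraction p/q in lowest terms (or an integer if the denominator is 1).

Computing P^2 by repeated multiplication:
P^1 =
  1: [7/15, 2/15, 1/15, 1/3]
  2: [1/3, 1/3, 1/15, 4/15]
  3: [2/15, 3/5, 1/15, 1/5]
  4: [2/15, 1/15, 11/15, 1/15]
P^2 =
  1: [71/225, 38/225, 13/45, 17/75]
  2: [14/45, 16/75, 11/45, 52/225]
  3: [67/225, 61/225, 1/5, 52/225]
  4: [43/225, 109/225, 1/9, 16/75]

(P^2)[3 -> 1] = 67/225

Answer: 67/225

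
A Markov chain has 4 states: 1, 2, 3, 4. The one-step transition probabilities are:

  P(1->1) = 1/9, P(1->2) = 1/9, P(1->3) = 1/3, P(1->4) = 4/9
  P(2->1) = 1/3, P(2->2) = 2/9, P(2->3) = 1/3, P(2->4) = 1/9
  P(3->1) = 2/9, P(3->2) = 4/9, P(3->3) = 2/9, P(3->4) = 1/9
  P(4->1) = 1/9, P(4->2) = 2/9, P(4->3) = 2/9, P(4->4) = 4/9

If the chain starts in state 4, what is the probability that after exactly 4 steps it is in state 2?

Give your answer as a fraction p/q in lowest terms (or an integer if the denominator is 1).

Answer: 190/729

Derivation:
Computing P^4 by repeated multiplication:
P^1 =
  1: [1/9, 1/9, 1/3, 4/9]
  2: [1/3, 2/9, 1/3, 1/9]
  3: [2/9, 4/9, 2/9, 1/9]
  4: [1/9, 2/9, 2/9, 4/9]
P^2 =
  1: [14/81, 23/81, 20/81, 8/27]
  2: [16/81, 7/27, 23/81, 7/27]
  3: [19/81, 20/81, 8/27, 2/9]
  4: [5/27, 7/27, 7/27, 8/27]
P^3 =
  1: [49/243, 188/729, 199/729, 65/243]
  2: [146/729, 64/243, 199/729, 64/243]
  3: [145/729, 191/729, 67/243, 64/243]
  4: [16/81, 7/27, 22/81, 22/81]
P^4 =
  1: [1304/6561, 1709/6561, 1793/6561, 65/243]
  2: [1312/6561, 190/729, 1796/6561, 581/2187]
  3: [1312/6561, 1715/6561, 598/2187, 580/2187]
  4: [145/729, 190/729, 199/729, 65/243]

(P^4)[4 -> 2] = 190/729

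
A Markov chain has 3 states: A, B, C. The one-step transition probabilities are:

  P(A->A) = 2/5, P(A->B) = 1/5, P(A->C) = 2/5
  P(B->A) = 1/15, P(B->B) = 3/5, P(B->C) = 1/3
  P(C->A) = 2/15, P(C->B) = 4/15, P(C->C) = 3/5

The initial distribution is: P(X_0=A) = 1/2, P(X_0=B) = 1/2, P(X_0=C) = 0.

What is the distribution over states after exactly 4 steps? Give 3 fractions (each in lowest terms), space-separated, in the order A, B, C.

Answer: 3007/20250 19457/50625 15767/33750

Derivation:
Propagating the distribution step by step (d_{t+1} = d_t * P):
d_0 = (A=1/2, B=1/2, C=0)
  d_1[A] = 1/2*2/5 + 1/2*1/15 + 0*2/15 = 7/30
  d_1[B] = 1/2*1/5 + 1/2*3/5 + 0*4/15 = 2/5
  d_1[C] = 1/2*2/5 + 1/2*1/3 + 0*3/5 = 11/30
d_1 = (A=7/30, B=2/5, C=11/30)
  d_2[A] = 7/30*2/5 + 2/5*1/15 + 11/30*2/15 = 38/225
  d_2[B] = 7/30*1/5 + 2/5*3/5 + 11/30*4/15 = 173/450
  d_2[C] = 7/30*2/5 + 2/5*1/3 + 11/30*3/5 = 67/150
d_2 = (A=38/225, B=173/450, C=67/150)
  d_3[A] = 38/225*2/5 + 173/450*1/15 + 67/150*2/15 = 1031/6750
  d_3[B] = 38/225*1/5 + 173/450*3/5 + 67/150*4/15 = 863/2250
  d_3[C] = 38/225*2/5 + 173/450*1/3 + 67/150*3/5 = 313/675
d_3 = (A=1031/6750, B=863/2250, C=313/675)
  d_4[A] = 1031/6750*2/5 + 863/2250*1/15 + 313/675*2/15 = 3007/20250
  d_4[B] = 1031/6750*1/5 + 863/2250*3/5 + 313/675*4/15 = 19457/50625
  d_4[C] = 1031/6750*2/5 + 863/2250*1/3 + 313/675*3/5 = 15767/33750
d_4 = (A=3007/20250, B=19457/50625, C=15767/33750)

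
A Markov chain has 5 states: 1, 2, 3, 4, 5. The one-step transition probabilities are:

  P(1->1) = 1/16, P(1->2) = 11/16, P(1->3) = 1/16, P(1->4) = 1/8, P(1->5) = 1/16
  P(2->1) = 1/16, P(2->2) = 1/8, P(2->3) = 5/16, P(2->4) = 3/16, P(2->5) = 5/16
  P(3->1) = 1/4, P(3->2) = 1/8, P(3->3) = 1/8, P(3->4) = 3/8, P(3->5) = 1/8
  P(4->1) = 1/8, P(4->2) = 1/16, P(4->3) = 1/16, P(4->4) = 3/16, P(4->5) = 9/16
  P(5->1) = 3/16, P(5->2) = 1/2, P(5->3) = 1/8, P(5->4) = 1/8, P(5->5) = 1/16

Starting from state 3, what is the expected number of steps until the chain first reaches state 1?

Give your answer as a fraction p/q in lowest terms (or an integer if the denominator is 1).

Answer: 5337/893

Derivation:
Let h_i = expected steps to first reach 1 from state i.
Boundary: h_1 = 0.
First-step equations for the other states:
  h_2 = 1 + 1/16*h_1 + 1/8*h_2 + 5/16*h_3 + 3/16*h_4 + 5/16*h_5
  h_3 = 1 + 1/4*h_1 + 1/8*h_2 + 1/8*h_3 + 3/8*h_4 + 1/8*h_5
  h_4 = 1 + 1/8*h_1 + 1/16*h_2 + 1/16*h_3 + 3/16*h_4 + 9/16*h_5
  h_5 = 1 + 3/16*h_1 + 1/2*h_2 + 1/8*h_3 + 1/8*h_4 + 1/16*h_5

Substituting h_1 = 0 and rearranging gives the linear system (I - Q) h = 1:
  [7/8, -5/16, -3/16, -5/16] . (h_2, h_3, h_4, h_5) = 1
  [-1/8, 7/8, -3/8, -1/8] . (h_2, h_3, h_4, h_5) = 1
  [-1/16, -1/16, 13/16, -9/16] . (h_2, h_3, h_4, h_5) = 1
  [-1/2, -1/8, -1/8, 15/16] . (h_2, h_3, h_4, h_5) = 1

Solving yields:
  h_2 = 6300/893
  h_3 = 5337/893
  h_4 = 6029/893
  h_5 = 124/19

Starting state is 3, so the expected hitting time is h_3 = 5337/893.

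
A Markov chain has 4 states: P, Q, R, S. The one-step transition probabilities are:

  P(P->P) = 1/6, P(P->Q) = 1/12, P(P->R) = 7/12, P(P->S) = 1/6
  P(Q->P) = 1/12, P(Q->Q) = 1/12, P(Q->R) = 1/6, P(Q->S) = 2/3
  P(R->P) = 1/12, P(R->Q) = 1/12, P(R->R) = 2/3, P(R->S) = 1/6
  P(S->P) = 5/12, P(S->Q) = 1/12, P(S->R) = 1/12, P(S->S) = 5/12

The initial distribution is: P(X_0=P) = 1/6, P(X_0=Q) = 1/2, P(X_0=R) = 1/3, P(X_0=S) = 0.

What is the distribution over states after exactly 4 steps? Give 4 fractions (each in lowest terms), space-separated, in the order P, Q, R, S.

Propagating the distribution step by step (d_{t+1} = d_t * P):
d_0 = (P=1/6, Q=1/2, R=1/3, S=0)
  d_1[P] = 1/6*1/6 + 1/2*1/12 + 1/3*1/12 + 0*5/12 = 7/72
  d_1[Q] = 1/6*1/12 + 1/2*1/12 + 1/3*1/12 + 0*1/12 = 1/12
  d_1[R] = 1/6*7/12 + 1/2*1/6 + 1/3*2/3 + 0*1/12 = 29/72
  d_1[S] = 1/6*1/6 + 1/2*2/3 + 1/3*1/6 + 0*5/12 = 5/12
d_1 = (P=7/72, Q=1/12, R=29/72, S=5/12)
  d_2[P] = 7/72*1/6 + 1/12*1/12 + 29/72*1/12 + 5/12*5/12 = 199/864
  d_2[Q] = 7/72*1/12 + 1/12*1/12 + 29/72*1/12 + 5/12*1/12 = 1/12
  d_2[R] = 7/72*7/12 + 1/12*1/6 + 29/72*2/3 + 5/12*1/12 = 323/864
  d_2[S] = 7/72*1/6 + 1/12*2/3 + 29/72*1/6 + 5/12*5/12 = 5/16
d_2 = (P=199/864, Q=1/12, R=323/864, S=5/16)
  d_3[P] = 199/864*1/6 + 1/12*1/12 + 323/864*1/12 + 5/16*5/12 = 2143/10368
  d_3[Q] = 199/864*1/12 + 1/12*1/12 + 323/864*1/12 + 5/16*1/12 = 1/12
  d_3[R] = 199/864*7/12 + 1/12*1/6 + 323/864*2/3 + 5/16*1/12 = 4391/10368
  d_3[S] = 199/864*1/6 + 1/12*2/3 + 323/864*1/6 + 5/16*5/12 = 55/192
d_3 = (P=2143/10368, Q=1/12, R=4391/10368, S=55/192)
  d_4[P] = 2143/10368*1/6 + 1/12*1/12 + 4391/10368*1/12 + 55/192*5/12 = 24391/124416
  d_4[Q] = 2143/10368*1/12 + 1/12*1/12 + 4391/10368*1/12 + 55/192*1/12 = 1/12
  d_4[R] = 2143/10368*7/12 + 1/12*1/6 + 4391/10368*2/3 + 55/192*1/12 = 54827/124416
  d_4[S] = 2143/10368*1/6 + 1/12*2/3 + 4391/10368*1/6 + 55/192*5/12 = 215/768
d_4 = (P=24391/124416, Q=1/12, R=54827/124416, S=215/768)

Answer: 24391/124416 1/12 54827/124416 215/768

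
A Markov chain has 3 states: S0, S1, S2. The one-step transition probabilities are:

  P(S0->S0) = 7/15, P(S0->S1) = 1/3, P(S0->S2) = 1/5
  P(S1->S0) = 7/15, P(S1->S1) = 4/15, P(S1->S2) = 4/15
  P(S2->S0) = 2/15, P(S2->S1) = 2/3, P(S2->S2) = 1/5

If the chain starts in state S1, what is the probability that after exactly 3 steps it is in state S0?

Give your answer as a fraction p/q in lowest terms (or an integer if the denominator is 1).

Answer: 266/675

Derivation:
Computing P^3 by repeated multiplication:
P^1 =
  S0: [7/15, 1/3, 1/5]
  S1: [7/15, 4/15, 4/15]
  S2: [2/15, 2/3, 1/5]
P^2 =
  S0: [2/5, 17/45, 2/9]
  S1: [17/45, 91/225, 49/225]
  S2: [2/5, 16/45, 11/45]
P^3 =
  S0: [53/135, 86/225, 152/675]
  S1: [266/675, 1279/3375, 766/3375]
  S2: [52/135, 88/225, 151/675]

(P^3)[S1 -> S0] = 266/675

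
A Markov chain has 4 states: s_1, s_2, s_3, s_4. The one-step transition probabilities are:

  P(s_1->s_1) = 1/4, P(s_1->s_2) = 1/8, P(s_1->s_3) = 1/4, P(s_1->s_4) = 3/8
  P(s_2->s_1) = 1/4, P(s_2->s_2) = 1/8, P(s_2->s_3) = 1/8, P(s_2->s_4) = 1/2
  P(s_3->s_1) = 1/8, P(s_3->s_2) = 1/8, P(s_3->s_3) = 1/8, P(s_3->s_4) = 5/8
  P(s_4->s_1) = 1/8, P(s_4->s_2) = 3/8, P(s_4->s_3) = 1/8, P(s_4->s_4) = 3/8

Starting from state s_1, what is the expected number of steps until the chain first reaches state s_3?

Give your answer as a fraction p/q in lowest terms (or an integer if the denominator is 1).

Answer: 496/85

Derivation:
Let h_i = expected steps to first reach s_3 from state i.
Boundary: h_s_3 = 0.
First-step equations for the other states:
  h_s_1 = 1 + 1/4*h_s_1 + 1/8*h_s_2 + 1/4*h_s_3 + 3/8*h_s_4
  h_s_2 = 1 + 1/4*h_s_1 + 1/8*h_s_2 + 1/8*h_s_3 + 1/2*h_s_4
  h_s_4 = 1 + 1/8*h_s_1 + 3/8*h_s_2 + 1/8*h_s_3 + 3/8*h_s_4

Substituting h_s_3 = 0 and rearranging gives the linear system (I - Q) h = 1:
  [3/4, -1/8, -3/8] . (h_s_1, h_s_2, h_s_4) = 1
  [-1/4, 7/8, -1/2] . (h_s_1, h_s_2, h_s_4) = 1
  [-1/8, -3/8, 5/8] . (h_s_1, h_s_2, h_s_4) = 1

Solving yields:
  h_s_1 = 496/85
  h_s_2 = 568/85
  h_s_4 = 576/85

Starting state is s_1, so the expected hitting time is h_s_1 = 496/85.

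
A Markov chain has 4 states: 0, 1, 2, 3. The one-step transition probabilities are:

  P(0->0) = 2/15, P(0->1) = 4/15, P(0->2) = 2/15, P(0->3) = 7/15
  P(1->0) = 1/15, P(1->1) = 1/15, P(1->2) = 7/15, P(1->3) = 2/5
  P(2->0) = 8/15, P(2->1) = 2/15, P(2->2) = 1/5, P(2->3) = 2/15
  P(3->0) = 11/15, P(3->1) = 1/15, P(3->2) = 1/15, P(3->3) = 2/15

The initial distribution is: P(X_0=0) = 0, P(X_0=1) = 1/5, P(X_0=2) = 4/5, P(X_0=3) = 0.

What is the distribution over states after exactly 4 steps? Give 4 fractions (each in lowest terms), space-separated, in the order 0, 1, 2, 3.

Answer: 94009/253125 39187/253125 44227/253125 25234/84375

Derivation:
Propagating the distribution step by step (d_{t+1} = d_t * P):
d_0 = (0=0, 1=1/5, 2=4/5, 3=0)
  d_1[0] = 0*2/15 + 1/5*1/15 + 4/5*8/15 + 0*11/15 = 11/25
  d_1[1] = 0*4/15 + 1/5*1/15 + 4/5*2/15 + 0*1/15 = 3/25
  d_1[2] = 0*2/15 + 1/5*7/15 + 4/5*1/5 + 0*1/15 = 19/75
  d_1[3] = 0*7/15 + 1/5*2/5 + 4/5*2/15 + 0*2/15 = 14/75
d_1 = (0=11/25, 1=3/25, 2=19/75, 3=14/75)
  d_2[0] = 11/25*2/15 + 3/25*1/15 + 19/75*8/15 + 14/75*11/15 = 127/375
  d_2[1] = 11/25*4/15 + 3/25*1/15 + 19/75*2/15 + 14/75*1/15 = 193/1125
  d_2[2] = 11/25*2/15 + 3/25*7/15 + 19/75*1/5 + 14/75*1/15 = 8/45
  d_2[3] = 11/25*7/15 + 3/25*2/5 + 19/75*2/15 + 14/75*2/15 = 39/125
d_2 = (0=127/375, 1=193/1125, 2=8/45, 3=39/125)
  d_3[0] = 127/375*2/15 + 193/1125*1/15 + 8/45*8/15 + 39/125*11/15 = 6416/16875
  d_3[1] = 127/375*4/15 + 193/1125*1/15 + 8/45*2/15 + 39/125*1/15 = 2468/16875
  d_3[2] = 127/375*2/15 + 193/1125*7/15 + 8/45*1/5 + 39/125*1/15 = 3064/16875
  d_3[3] = 127/375*7/15 + 193/1125*2/5 + 8/45*2/15 + 39/125*2/15 = 4927/16875
d_3 = (0=6416/16875, 1=2468/16875, 2=3064/16875, 3=4927/16875)
  d_4[0] = 6416/16875*2/15 + 2468/16875*1/15 + 3064/16875*8/15 + 4927/16875*11/15 = 94009/253125
  d_4[1] = 6416/16875*4/15 + 2468/16875*1/15 + 3064/16875*2/15 + 4927/16875*1/15 = 39187/253125
  d_4[2] = 6416/16875*2/15 + 2468/16875*7/15 + 3064/16875*1/5 + 4927/16875*1/15 = 44227/253125
  d_4[3] = 6416/16875*7/15 + 2468/16875*2/5 + 3064/16875*2/15 + 4927/16875*2/15 = 25234/84375
d_4 = (0=94009/253125, 1=39187/253125, 2=44227/253125, 3=25234/84375)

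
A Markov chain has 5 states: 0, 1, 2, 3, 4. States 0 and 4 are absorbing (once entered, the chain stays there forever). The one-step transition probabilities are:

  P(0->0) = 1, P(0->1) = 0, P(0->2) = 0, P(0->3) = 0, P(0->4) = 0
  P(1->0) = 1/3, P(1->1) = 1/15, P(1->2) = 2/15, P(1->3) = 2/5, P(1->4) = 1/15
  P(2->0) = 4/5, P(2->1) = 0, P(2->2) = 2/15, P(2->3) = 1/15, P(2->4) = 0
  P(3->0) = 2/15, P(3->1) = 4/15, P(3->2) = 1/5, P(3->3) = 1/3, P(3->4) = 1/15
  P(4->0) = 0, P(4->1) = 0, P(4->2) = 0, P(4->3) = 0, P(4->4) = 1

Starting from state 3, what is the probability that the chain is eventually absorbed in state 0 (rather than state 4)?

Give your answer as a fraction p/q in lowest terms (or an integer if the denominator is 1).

Answer: 68/81

Derivation:
Let a_i = P(absorbed in 0 | start in state i).
Boundary conditions: a_0 = 1, a_4 = 0.
For each transient state i, a_i = sum_j P(i->j) * a_j:
  a_1 = 1/3*a_0 + 1/15*a_1 + 2/15*a_2 + 2/5*a_3 + 1/15*a_4
  a_2 = 4/5*a_0 + 0*a_1 + 2/15*a_2 + 1/15*a_3 + 0*a_4
  a_3 = 2/15*a_0 + 4/15*a_1 + 1/5*a_2 + 1/3*a_3 + 1/15*a_4

Substituting a_0 = 1 and a_4 = 0, rearrange to (I - Q) a = r where r[i] = P(i -> 0):
  [14/15, -2/15, -2/5] . (a_1, a_2, a_3) = 1/3
  [0, 13/15, -1/15] . (a_1, a_2, a_3) = 4/5
  [-4/15, -1/5, 2/3] . (a_1, a_2, a_3) = 2/15

Solving yields:
  a_1 = 139/162
  a_2 = 80/81
  a_3 = 68/81

Starting state is 3, so the absorption probability is a_3 = 68/81.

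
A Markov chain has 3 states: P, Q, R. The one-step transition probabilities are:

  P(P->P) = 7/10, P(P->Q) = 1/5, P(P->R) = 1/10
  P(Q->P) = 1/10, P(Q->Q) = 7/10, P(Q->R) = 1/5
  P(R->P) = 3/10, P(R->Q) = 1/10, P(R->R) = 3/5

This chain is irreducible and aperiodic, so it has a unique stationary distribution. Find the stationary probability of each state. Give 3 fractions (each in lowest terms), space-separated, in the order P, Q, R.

The stationary distribution satisfies pi = pi * P, i.e.:
  pi_P = 7/10*pi_P + 1/10*pi_Q + 3/10*pi_R
  pi_Q = 1/5*pi_P + 7/10*pi_Q + 1/10*pi_R
  pi_R = 1/10*pi_P + 1/5*pi_Q + 3/5*pi_R
with normalization: pi_P + pi_Q + pi_R = 1.

Using the first 2 balance equations plus normalization, the linear system A*pi = b is:
  [-3/10, 1/10, 3/10] . pi = 0
  [1/5, -3/10, 1/10] . pi = 0
  [1, 1, 1] . pi = 1

Solving yields:
  pi_P = 5/13
  pi_Q = 9/26
  pi_R = 7/26

Verification (pi * P):
  5/13*7/10 + 9/26*1/10 + 7/26*3/10 = 5/13 = pi_P  (ok)
  5/13*1/5 + 9/26*7/10 + 7/26*1/10 = 9/26 = pi_Q  (ok)
  5/13*1/10 + 9/26*1/5 + 7/26*3/5 = 7/26 = pi_R  (ok)

Answer: 5/13 9/26 7/26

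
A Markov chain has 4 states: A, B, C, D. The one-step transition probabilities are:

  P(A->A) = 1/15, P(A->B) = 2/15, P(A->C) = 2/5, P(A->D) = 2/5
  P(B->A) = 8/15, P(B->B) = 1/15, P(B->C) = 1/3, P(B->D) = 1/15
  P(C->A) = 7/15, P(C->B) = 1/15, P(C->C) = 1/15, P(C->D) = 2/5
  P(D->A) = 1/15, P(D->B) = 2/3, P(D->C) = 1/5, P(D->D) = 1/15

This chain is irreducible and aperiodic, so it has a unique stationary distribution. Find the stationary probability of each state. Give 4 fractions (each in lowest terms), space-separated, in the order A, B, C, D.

Answer: 1979/7195 1658/7195 1814/7195 1744/7195

Derivation:
The stationary distribution satisfies pi = pi * P, i.e.:
  pi_A = 1/15*pi_A + 8/15*pi_B + 7/15*pi_C + 1/15*pi_D
  pi_B = 2/15*pi_A + 1/15*pi_B + 1/15*pi_C + 2/3*pi_D
  pi_C = 2/5*pi_A + 1/3*pi_B + 1/15*pi_C + 1/5*pi_D
  pi_D = 2/5*pi_A + 1/15*pi_B + 2/5*pi_C + 1/15*pi_D
with normalization: pi_A + pi_B + pi_C + pi_D = 1.

Using the first 3 balance equations plus normalization, the linear system A*pi = b is:
  [-14/15, 8/15, 7/15, 1/15] . pi = 0
  [2/15, -14/15, 1/15, 2/3] . pi = 0
  [2/5, 1/3, -14/15, 1/5] . pi = 0
  [1, 1, 1, 1] . pi = 1

Solving yields:
  pi_A = 1979/7195
  pi_B = 1658/7195
  pi_C = 1814/7195
  pi_D = 1744/7195

Verification (pi * P):
  1979/7195*1/15 + 1658/7195*8/15 + 1814/7195*7/15 + 1744/7195*1/15 = 1979/7195 = pi_A  (ok)
  1979/7195*2/15 + 1658/7195*1/15 + 1814/7195*1/15 + 1744/7195*2/3 = 1658/7195 = pi_B  (ok)
  1979/7195*2/5 + 1658/7195*1/3 + 1814/7195*1/15 + 1744/7195*1/5 = 1814/7195 = pi_C  (ok)
  1979/7195*2/5 + 1658/7195*1/15 + 1814/7195*2/5 + 1744/7195*1/15 = 1744/7195 = pi_D  (ok)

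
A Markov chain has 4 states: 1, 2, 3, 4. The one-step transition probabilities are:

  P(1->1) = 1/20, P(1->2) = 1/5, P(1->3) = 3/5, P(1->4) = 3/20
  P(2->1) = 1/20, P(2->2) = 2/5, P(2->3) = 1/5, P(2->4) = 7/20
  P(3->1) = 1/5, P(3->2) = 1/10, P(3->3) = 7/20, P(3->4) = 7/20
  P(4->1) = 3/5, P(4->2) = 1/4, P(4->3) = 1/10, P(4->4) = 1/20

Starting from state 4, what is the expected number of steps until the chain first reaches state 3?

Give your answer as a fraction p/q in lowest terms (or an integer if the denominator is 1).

Let h_i = expected steps to first reach 3 from state i.
Boundary: h_3 = 0.
First-step equations for the other states:
  h_1 = 1 + 1/20*h_1 + 1/5*h_2 + 3/5*h_3 + 3/20*h_4
  h_2 = 1 + 1/20*h_1 + 2/5*h_2 + 1/5*h_3 + 7/20*h_4
  h_4 = 1 + 3/5*h_1 + 1/4*h_2 + 1/10*h_3 + 1/20*h_4

Substituting h_3 = 0 and rearranging gives the linear system (I - Q) h = 1:
  [19/20, -1/5, -3/20] . (h_1, h_2, h_4) = 1
  [-1/20, 3/5, -7/20] . (h_1, h_2, h_4) = 1
  [-3/5, -1/4, 19/20] . (h_1, h_2, h_4) = 1

Solving yields:
  h_1 = 290/117
  h_2 = 470/117
  h_4 = 430/117

Starting state is 4, so the expected hitting time is h_4 = 430/117.

Answer: 430/117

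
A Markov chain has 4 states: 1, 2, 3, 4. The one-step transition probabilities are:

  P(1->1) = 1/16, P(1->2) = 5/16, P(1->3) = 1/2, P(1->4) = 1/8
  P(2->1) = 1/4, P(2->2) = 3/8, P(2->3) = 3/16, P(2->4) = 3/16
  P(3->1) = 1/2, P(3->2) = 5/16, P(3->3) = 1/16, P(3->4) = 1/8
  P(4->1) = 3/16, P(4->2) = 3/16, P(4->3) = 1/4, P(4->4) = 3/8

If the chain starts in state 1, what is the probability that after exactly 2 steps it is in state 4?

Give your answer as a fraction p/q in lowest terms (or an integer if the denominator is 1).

Answer: 45/256

Derivation:
Computing P^2 by repeated multiplication:
P^1 =
  1: [1/16, 5/16, 1/2, 1/8]
  2: [1/4, 3/8, 3/16, 3/16]
  3: [1/2, 5/16, 1/16, 1/8]
  4: [3/16, 3/16, 1/4, 3/8]
P^2 =
  1: [91/256, 81/256, 39/256, 45/256]
  2: [61/256, 5/16, 65/256, 25/128]
  3: [21/128, 81/256, 11/32, 45/256]
  4: [65/256, 71/256, 61/256, 59/256]

(P^2)[1 -> 4] = 45/256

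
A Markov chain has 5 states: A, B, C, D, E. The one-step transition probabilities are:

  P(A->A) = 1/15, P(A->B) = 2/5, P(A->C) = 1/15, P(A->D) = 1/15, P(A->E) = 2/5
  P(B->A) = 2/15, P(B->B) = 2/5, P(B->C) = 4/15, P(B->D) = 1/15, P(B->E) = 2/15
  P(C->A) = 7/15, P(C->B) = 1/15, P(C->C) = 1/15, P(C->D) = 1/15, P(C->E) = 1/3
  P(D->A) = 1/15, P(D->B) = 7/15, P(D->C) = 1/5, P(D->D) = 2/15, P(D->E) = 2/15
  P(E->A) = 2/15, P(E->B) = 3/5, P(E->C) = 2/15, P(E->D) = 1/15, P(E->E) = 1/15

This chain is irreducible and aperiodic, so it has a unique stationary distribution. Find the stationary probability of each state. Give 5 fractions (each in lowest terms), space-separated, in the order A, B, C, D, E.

The stationary distribution satisfies pi = pi * P, i.e.:
  pi_A = 1/15*pi_A + 2/15*pi_B + 7/15*pi_C + 1/15*pi_D + 2/15*pi_E
  pi_B = 2/5*pi_A + 2/5*pi_B + 1/15*pi_C + 7/15*pi_D + 3/5*pi_E
  pi_C = 1/15*pi_A + 4/15*pi_B + 1/15*pi_C + 1/5*pi_D + 2/15*pi_E
  pi_D = 1/15*pi_A + 1/15*pi_B + 1/15*pi_C + 2/15*pi_D + 1/15*pi_E
  pi_E = 2/5*pi_A + 2/15*pi_B + 1/3*pi_C + 2/15*pi_D + 1/15*pi_E
with normalization: pi_A + pi_B + pi_C + pi_D + pi_E = 1.

Using the first 4 balance equations plus normalization, the linear system A*pi = b is:
  [-14/15, 2/15, 7/15, 1/15, 2/15] . pi = 0
  [2/5, -3/5, 1/15, 7/15, 3/5] . pi = 0
  [1/15, 4/15, -14/15, 1/5, 2/15] . pi = 0
  [1/15, 1/15, 1/15, -13/15, 1/15] . pi = 0
  [1, 1, 1, 1, 1] . pi = 1

Solving yields:
  pi_A = 6029/34888
  pi_B = 27137/69776
  pi_C = 1459/8722
  pi_D = 1/14
  pi_E = 13925/69776

Verification (pi * P):
  6029/34888*1/15 + 27137/69776*2/15 + 1459/8722*7/15 + 1/14*1/15 + 13925/69776*2/15 = 6029/34888 = pi_A  (ok)
  6029/34888*2/5 + 27137/69776*2/5 + 1459/8722*1/15 + 1/14*7/15 + 13925/69776*3/5 = 27137/69776 = pi_B  (ok)
  6029/34888*1/15 + 27137/69776*4/15 + 1459/8722*1/15 + 1/14*1/5 + 13925/69776*2/15 = 1459/8722 = pi_C  (ok)
  6029/34888*1/15 + 27137/69776*1/15 + 1459/8722*1/15 + 1/14*2/15 + 13925/69776*1/15 = 1/14 = pi_D  (ok)
  6029/34888*2/5 + 27137/69776*2/15 + 1459/8722*1/3 + 1/14*2/15 + 13925/69776*1/15 = 13925/69776 = pi_E  (ok)

Answer: 6029/34888 27137/69776 1459/8722 1/14 13925/69776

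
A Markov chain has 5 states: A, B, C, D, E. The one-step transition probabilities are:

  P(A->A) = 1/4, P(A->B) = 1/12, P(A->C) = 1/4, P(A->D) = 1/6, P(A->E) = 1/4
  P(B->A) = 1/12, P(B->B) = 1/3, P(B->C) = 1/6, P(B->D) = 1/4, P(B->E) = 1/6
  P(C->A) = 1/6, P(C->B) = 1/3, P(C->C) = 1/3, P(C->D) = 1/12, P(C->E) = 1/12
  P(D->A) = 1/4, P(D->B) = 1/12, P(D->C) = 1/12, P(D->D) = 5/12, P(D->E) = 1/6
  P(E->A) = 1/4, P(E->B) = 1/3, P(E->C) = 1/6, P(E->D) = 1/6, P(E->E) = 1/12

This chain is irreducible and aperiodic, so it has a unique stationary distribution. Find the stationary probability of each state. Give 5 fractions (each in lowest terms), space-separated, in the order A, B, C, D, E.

The stationary distribution satisfies pi = pi * P, i.e.:
  pi_A = 1/4*pi_A + 1/12*pi_B + 1/6*pi_C + 1/4*pi_D + 1/4*pi_E
  pi_B = 1/12*pi_A + 1/3*pi_B + 1/3*pi_C + 1/12*pi_D + 1/3*pi_E
  pi_C = 1/4*pi_A + 1/6*pi_B + 1/3*pi_C + 1/12*pi_D + 1/6*pi_E
  pi_D = 1/6*pi_A + 1/4*pi_B + 1/12*pi_C + 5/12*pi_D + 1/6*pi_E
  pi_E = 1/4*pi_A + 1/6*pi_B + 1/12*pi_C + 1/6*pi_D + 1/12*pi_E
with normalization: pi_A + pi_B + pi_C + pi_D + pi_E = 1.

Using the first 4 balance equations plus normalization, the linear system A*pi = b is:
  [-3/4, 1/12, 1/6, 1/4, 1/4] . pi = 0
  [1/12, -2/3, 1/3, 1/12, 1/3] . pi = 0
  [1/4, 1/6, -2/3, 1/12, 1/6] . pi = 0
  [1/6, 1/4, 1/12, -7/12, 1/6] . pi = 0
  [1, 1, 1, 1, 1] . pi = 1

Solving yields:
  pi_A = 416/2127
  pi_B = 485/2127
  pi_C = 419/2127
  pi_D = 160/709
  pi_E = 109/709

Verification (pi * P):
  416/2127*1/4 + 485/2127*1/12 + 419/2127*1/6 + 160/709*1/4 + 109/709*1/4 = 416/2127 = pi_A  (ok)
  416/2127*1/12 + 485/2127*1/3 + 419/2127*1/3 + 160/709*1/12 + 109/709*1/3 = 485/2127 = pi_B  (ok)
  416/2127*1/4 + 485/2127*1/6 + 419/2127*1/3 + 160/709*1/12 + 109/709*1/6 = 419/2127 = pi_C  (ok)
  416/2127*1/6 + 485/2127*1/4 + 419/2127*1/12 + 160/709*5/12 + 109/709*1/6 = 160/709 = pi_D  (ok)
  416/2127*1/4 + 485/2127*1/6 + 419/2127*1/12 + 160/709*1/6 + 109/709*1/12 = 109/709 = pi_E  (ok)

Answer: 416/2127 485/2127 419/2127 160/709 109/709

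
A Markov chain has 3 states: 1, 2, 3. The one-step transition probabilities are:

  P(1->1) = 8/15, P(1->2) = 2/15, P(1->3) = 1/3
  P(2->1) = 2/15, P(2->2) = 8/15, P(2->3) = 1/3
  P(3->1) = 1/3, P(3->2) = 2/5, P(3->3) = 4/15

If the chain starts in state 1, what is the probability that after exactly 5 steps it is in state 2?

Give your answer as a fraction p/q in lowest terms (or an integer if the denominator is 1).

Answer: 270022/759375

Derivation:
Computing P^5 by repeated multiplication:
P^1 =
  1: [8/15, 2/15, 1/3]
  2: [2/15, 8/15, 1/3]
  3: [1/3, 2/5, 4/15]
P^2 =
  1: [31/75, 62/225, 14/45]
  2: [19/75, 98/225, 14/45]
  3: [8/25, 82/225, 71/225]
P^3 =
  1: [406/1125, 1102/3375, 211/675]
  2: [334/1125, 1318/3375, 211/675]
  3: [73/225, 1226/3375, 1054/3375]
P^4 =
  1: [5741/16875, 17582/50625, 3164/10125]
  2: [5309/16875, 18878/50625, 3164/10125]
  3: [5494/16875, 18322/50625, 15821/50625]
P^5 =
  1: [84016/253125, 270022/759375, 47461/151875]
  2: [81424/253125, 277798/759375, 47461/151875]
  3: [16507/50625, 274466/759375, 237304/759375]

(P^5)[1 -> 2] = 270022/759375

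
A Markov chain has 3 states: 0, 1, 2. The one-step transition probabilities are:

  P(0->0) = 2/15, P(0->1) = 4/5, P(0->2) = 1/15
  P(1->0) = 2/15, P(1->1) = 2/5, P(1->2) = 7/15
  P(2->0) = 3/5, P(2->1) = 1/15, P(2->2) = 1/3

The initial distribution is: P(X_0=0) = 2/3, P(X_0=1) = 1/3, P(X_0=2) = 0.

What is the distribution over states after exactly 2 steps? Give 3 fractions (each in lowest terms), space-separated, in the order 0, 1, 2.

Answer: 17/75 29/75 29/75

Derivation:
Propagating the distribution step by step (d_{t+1} = d_t * P):
d_0 = (0=2/3, 1=1/3, 2=0)
  d_1[0] = 2/3*2/15 + 1/3*2/15 + 0*3/5 = 2/15
  d_1[1] = 2/3*4/5 + 1/3*2/5 + 0*1/15 = 2/3
  d_1[2] = 2/3*1/15 + 1/3*7/15 + 0*1/3 = 1/5
d_1 = (0=2/15, 1=2/3, 2=1/5)
  d_2[0] = 2/15*2/15 + 2/3*2/15 + 1/5*3/5 = 17/75
  d_2[1] = 2/15*4/5 + 2/3*2/5 + 1/5*1/15 = 29/75
  d_2[2] = 2/15*1/15 + 2/3*7/15 + 1/5*1/3 = 29/75
d_2 = (0=17/75, 1=29/75, 2=29/75)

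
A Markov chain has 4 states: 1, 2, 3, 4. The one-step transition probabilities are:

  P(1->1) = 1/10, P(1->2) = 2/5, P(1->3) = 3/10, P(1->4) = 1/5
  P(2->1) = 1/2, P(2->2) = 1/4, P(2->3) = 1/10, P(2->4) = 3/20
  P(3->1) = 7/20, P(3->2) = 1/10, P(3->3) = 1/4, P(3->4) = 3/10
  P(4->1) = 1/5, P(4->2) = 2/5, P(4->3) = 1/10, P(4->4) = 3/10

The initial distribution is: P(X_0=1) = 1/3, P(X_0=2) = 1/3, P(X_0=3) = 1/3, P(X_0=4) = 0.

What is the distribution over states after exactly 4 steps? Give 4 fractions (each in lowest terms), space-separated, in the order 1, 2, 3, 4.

Answer: 138031/480000 48023/160000 89227/480000 108673/480000

Derivation:
Propagating the distribution step by step (d_{t+1} = d_t * P):
d_0 = (1=1/3, 2=1/3, 3=1/3, 4=0)
  d_1[1] = 1/3*1/10 + 1/3*1/2 + 1/3*7/20 + 0*1/5 = 19/60
  d_1[2] = 1/3*2/5 + 1/3*1/4 + 1/3*1/10 + 0*2/5 = 1/4
  d_1[3] = 1/3*3/10 + 1/3*1/10 + 1/3*1/4 + 0*1/10 = 13/60
  d_1[4] = 1/3*1/5 + 1/3*3/20 + 1/3*3/10 + 0*3/10 = 13/60
d_1 = (1=19/60, 2=1/4, 3=13/60, 4=13/60)
  d_2[1] = 19/60*1/10 + 1/4*1/2 + 13/60*7/20 + 13/60*1/5 = 331/1200
  d_2[2] = 19/60*2/5 + 1/4*1/4 + 13/60*1/10 + 13/60*2/5 = 119/400
  d_2[3] = 19/60*3/10 + 1/4*1/10 + 13/60*1/4 + 13/60*1/10 = 47/240
  d_2[4] = 19/60*1/5 + 1/4*3/20 + 13/60*3/10 + 13/60*3/10 = 277/1200
d_2 = (1=331/1200, 2=119/400, 3=47/240, 4=277/1200)
  d_3[1] = 331/1200*1/10 + 119/400*1/2 + 47/240*7/20 + 277/1200*1/5 = 1397/4800
  d_3[2] = 331/1200*2/5 + 119/400*1/4 + 47/240*1/10 + 277/1200*2/5 = 2373/8000
  d_3[3] = 331/1200*3/10 + 119/400*1/10 + 47/240*1/4 + 277/1200*1/10 = 4429/24000
  d_3[4] = 331/1200*1/5 + 119/400*3/20 + 47/240*3/10 + 277/1200*3/10 = 5467/24000
d_3 = (1=1397/4800, 2=2373/8000, 3=4429/24000, 4=5467/24000)
  d_4[1] = 1397/4800*1/10 + 2373/8000*1/2 + 4429/24000*7/20 + 5467/24000*1/5 = 138031/480000
  d_4[2] = 1397/4800*2/5 + 2373/8000*1/4 + 4429/24000*1/10 + 5467/24000*2/5 = 48023/160000
  d_4[3] = 1397/4800*3/10 + 2373/8000*1/10 + 4429/24000*1/4 + 5467/24000*1/10 = 89227/480000
  d_4[4] = 1397/4800*1/5 + 2373/8000*3/20 + 4429/24000*3/10 + 5467/24000*3/10 = 108673/480000
d_4 = (1=138031/480000, 2=48023/160000, 3=89227/480000, 4=108673/480000)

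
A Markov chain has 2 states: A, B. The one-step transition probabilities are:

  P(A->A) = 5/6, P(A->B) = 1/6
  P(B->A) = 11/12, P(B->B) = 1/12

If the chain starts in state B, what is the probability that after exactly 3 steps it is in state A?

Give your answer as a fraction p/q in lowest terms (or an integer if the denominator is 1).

Computing P^3 by repeated multiplication:
P^1 =
  A: [5/6, 1/6]
  B: [11/12, 1/12]
P^2 =
  A: [61/72, 11/72]
  B: [121/144, 23/144]
P^3 =
  A: [731/864, 133/864]
  B: [1463/1728, 265/1728]

(P^3)[B -> A] = 1463/1728

Answer: 1463/1728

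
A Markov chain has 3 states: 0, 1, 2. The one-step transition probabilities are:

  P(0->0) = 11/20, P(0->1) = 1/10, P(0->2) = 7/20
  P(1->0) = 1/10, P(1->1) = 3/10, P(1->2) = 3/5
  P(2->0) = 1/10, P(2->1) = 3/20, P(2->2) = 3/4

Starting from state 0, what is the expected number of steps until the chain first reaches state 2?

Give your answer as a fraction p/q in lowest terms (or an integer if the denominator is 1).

Let h_i = expected steps to first reach 2 from state i.
Boundary: h_2 = 0.
First-step equations for the other states:
  h_0 = 1 + 11/20*h_0 + 1/10*h_1 + 7/20*h_2
  h_1 = 1 + 1/10*h_0 + 3/10*h_1 + 3/5*h_2

Substituting h_2 = 0 and rearranging gives the linear system (I - Q) h = 1:
  [9/20, -1/10] . (h_0, h_1) = 1
  [-1/10, 7/10] . (h_0, h_1) = 1

Solving yields:
  h_0 = 160/61
  h_1 = 110/61

Starting state is 0, so the expected hitting time is h_0 = 160/61.

Answer: 160/61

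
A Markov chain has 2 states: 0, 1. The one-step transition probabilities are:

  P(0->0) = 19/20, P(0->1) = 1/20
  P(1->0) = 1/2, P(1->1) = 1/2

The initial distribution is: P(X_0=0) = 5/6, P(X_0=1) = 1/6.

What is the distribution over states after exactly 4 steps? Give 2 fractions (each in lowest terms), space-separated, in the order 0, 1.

Propagating the distribution step by step (d_{t+1} = d_t * P):
d_0 = (0=5/6, 1=1/6)
  d_1[0] = 5/6*19/20 + 1/6*1/2 = 7/8
  d_1[1] = 5/6*1/20 + 1/6*1/2 = 1/8
d_1 = (0=7/8, 1=1/8)
  d_2[0] = 7/8*19/20 + 1/8*1/2 = 143/160
  d_2[1] = 7/8*1/20 + 1/8*1/2 = 17/160
d_2 = (0=143/160, 1=17/160)
  d_3[0] = 143/160*19/20 + 17/160*1/2 = 2887/3200
  d_3[1] = 143/160*1/20 + 17/160*1/2 = 313/3200
d_3 = (0=2887/3200, 1=313/3200)
  d_4[0] = 2887/3200*19/20 + 313/3200*1/2 = 57983/64000
  d_4[1] = 2887/3200*1/20 + 313/3200*1/2 = 6017/64000
d_4 = (0=57983/64000, 1=6017/64000)

Answer: 57983/64000 6017/64000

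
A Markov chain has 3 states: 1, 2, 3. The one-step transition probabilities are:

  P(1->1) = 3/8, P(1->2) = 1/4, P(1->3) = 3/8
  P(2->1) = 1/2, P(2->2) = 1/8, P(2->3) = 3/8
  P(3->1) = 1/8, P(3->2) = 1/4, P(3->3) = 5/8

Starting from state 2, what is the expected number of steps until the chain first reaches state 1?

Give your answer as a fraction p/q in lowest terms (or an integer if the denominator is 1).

Let h_i = expected steps to first reach 1 from state i.
Boundary: h_1 = 0.
First-step equations for the other states:
  h_2 = 1 + 1/2*h_1 + 1/8*h_2 + 3/8*h_3
  h_3 = 1 + 1/8*h_1 + 1/4*h_2 + 5/8*h_3

Substituting h_1 = 0 and rearranging gives the linear system (I - Q) h = 1:
  [7/8, -3/8] . (h_2, h_3) = 1
  [-1/4, 3/8] . (h_2, h_3) = 1

Solving yields:
  h_2 = 16/5
  h_3 = 24/5

Starting state is 2, so the expected hitting time is h_2 = 16/5.

Answer: 16/5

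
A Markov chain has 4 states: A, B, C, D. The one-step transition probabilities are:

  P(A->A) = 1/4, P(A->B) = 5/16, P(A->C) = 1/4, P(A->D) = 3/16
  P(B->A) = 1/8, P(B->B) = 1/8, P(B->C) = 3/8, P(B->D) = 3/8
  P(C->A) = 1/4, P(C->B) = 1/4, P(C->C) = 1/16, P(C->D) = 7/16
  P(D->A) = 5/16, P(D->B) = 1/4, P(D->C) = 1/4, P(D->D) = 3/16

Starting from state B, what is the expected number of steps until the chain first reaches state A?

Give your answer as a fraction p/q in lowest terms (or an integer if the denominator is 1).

Answer: 3208/701

Derivation:
Let h_i = expected steps to first reach A from state i.
Boundary: h_A = 0.
First-step equations for the other states:
  h_B = 1 + 1/8*h_A + 1/8*h_B + 3/8*h_C + 3/8*h_D
  h_C = 1 + 1/4*h_A + 1/4*h_B + 1/16*h_C + 7/16*h_D
  h_D = 1 + 5/16*h_A + 1/4*h_B + 1/4*h_C + 3/16*h_D

Substituting h_A = 0 and rearranging gives the linear system (I - Q) h = 1:
  [7/8, -3/8, -3/8] . (h_B, h_C, h_D) = 1
  [-1/4, 15/16, -7/16] . (h_B, h_C, h_D) = 1
  [-1/4, -1/4, 13/16] . (h_B, h_C, h_D) = 1

Solving yields:
  h_B = 3208/701
  h_C = 2880/701
  h_D = 2736/701

Starting state is B, so the expected hitting time is h_B = 3208/701.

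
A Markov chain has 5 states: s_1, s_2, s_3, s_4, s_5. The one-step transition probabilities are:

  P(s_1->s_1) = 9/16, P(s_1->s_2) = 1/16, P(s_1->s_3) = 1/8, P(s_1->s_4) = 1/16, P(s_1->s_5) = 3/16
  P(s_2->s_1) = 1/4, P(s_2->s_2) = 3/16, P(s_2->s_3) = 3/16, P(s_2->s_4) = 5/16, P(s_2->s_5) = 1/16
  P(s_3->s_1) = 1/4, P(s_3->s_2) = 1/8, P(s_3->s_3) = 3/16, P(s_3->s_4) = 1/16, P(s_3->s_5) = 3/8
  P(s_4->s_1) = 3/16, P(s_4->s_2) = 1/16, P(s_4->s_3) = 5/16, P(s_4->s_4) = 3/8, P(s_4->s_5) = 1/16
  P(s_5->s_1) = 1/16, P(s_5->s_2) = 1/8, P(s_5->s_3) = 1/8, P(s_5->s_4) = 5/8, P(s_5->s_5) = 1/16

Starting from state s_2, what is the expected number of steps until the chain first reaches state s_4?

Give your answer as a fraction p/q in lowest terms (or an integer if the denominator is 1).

Let h_i = expected steps to first reach s_4 from state i.
Boundary: h_s_4 = 0.
First-step equations for the other states:
  h_s_1 = 1 + 9/16*h_s_1 + 1/16*h_s_2 + 1/8*h_s_3 + 1/16*h_s_4 + 3/16*h_s_5
  h_s_2 = 1 + 1/4*h_s_1 + 3/16*h_s_2 + 3/16*h_s_3 + 5/16*h_s_4 + 1/16*h_s_5
  h_s_3 = 1 + 1/4*h_s_1 + 1/8*h_s_2 + 3/16*h_s_3 + 1/16*h_s_4 + 3/8*h_s_5
  h_s_5 = 1 + 1/16*h_s_1 + 1/8*h_s_2 + 1/8*h_s_3 + 5/8*h_s_4 + 1/16*h_s_5

Substituting h_s_4 = 0 and rearranging gives the linear system (I - Q) h = 1:
  [7/16, -1/16, -1/8, -3/16] . (h_s_1, h_s_2, h_s_3, h_s_5) = 1
  [-1/4, 13/16, -3/16, -1/16] . (h_s_1, h_s_2, h_s_3, h_s_5) = 1
  [-1/4, -1/8, 13/16, -3/8] . (h_s_1, h_s_2, h_s_3, h_s_5) = 1
  [-1/16, -1/8, -1/8, 15/16] . (h_s_1, h_s_2, h_s_3, h_s_5) = 1

Solving yields:
  h_s_1 = 20208/3779
  h_s_2 = 15744/3779
  h_s_3 = 17840/3779
  h_s_5 = 9856/3779

Starting state is s_2, so the expected hitting time is h_s_2 = 15744/3779.

Answer: 15744/3779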